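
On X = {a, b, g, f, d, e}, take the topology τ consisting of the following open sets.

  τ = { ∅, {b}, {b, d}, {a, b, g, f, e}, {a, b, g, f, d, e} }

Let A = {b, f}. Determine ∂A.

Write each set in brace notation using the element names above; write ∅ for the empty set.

U open, U⊆A: ∅, {b}. int(A) = ⋃ = {b}
X∖A={a, g, d, e}, int(X∖A)=∅, hence cl(A)={a, b, g, f, d, e}
∂A: remove int from cl → {a, g, f, d, e}

{a, g, f, d, e}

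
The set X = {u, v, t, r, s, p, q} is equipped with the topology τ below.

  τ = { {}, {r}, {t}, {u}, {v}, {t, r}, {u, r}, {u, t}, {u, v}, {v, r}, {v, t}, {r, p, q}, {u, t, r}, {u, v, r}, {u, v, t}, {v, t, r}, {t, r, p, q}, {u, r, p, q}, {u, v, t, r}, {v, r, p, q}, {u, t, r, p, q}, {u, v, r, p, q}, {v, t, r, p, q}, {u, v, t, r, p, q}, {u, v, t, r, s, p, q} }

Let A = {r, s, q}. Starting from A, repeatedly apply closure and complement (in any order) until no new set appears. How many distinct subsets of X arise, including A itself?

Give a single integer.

8

complement {u, v, t, p}; its interior {u, v, t}; cl(A) = X∖{u, v, t} = {r, s, p, q}
With k = closure, c = complement:
  1. A     = {r, s, q}
  2. kA    = {r, s, p, q}
  3. cA    = {u, v, t, p}
  4. ckA   = {u, v, t}
  5. kcA   = {u, v, t, s, p, q}
  6. kckA  = {u, v, t, s}
  7. ckcA  = {r}
  8. ckckA = {r, p, q}
k, c of each give nothing new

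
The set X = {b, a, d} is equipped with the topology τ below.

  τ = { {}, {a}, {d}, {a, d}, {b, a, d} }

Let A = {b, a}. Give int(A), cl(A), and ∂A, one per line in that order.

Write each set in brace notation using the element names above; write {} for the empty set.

U open, U⊆A: {}, {a}. int(A) = ⋃ = {a}
X∖A={d}, int(X∖A)={d}, hence cl(A)={b, a}
∂A: remove int from cl → {b}

int(A) = {a}
cl(A)  = {b, a}
∂A     = {b}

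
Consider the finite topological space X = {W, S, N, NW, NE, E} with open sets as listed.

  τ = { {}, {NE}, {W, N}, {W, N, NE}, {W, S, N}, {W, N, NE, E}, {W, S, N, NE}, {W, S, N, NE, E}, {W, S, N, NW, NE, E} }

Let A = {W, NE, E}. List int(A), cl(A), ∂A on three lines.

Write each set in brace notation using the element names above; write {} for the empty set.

open subsets of A: {}, {NE}; so int(A) = {NE}
closure: X∖int(X∖A) = X∖{} = {W, S, N, NW, NE, E}
∂A = {W, S, N, NW, NE, E} minus {NE} = {W, S, N, NW, E}

int(A) = {NE}
cl(A)  = {W, S, N, NW, NE, E}
∂A     = {W, S, N, NW, E}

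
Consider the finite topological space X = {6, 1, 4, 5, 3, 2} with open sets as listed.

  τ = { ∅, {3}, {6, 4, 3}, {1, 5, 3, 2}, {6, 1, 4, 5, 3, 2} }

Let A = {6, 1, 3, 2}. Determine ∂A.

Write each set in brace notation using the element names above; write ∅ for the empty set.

{6, 1, 4, 5, 2}

open subsets of A: ∅, {3}; so int(A) = {3}
closure: X∖int(X∖A) = X∖∅ = {6, 1, 4, 5, 3, 2}
∂A = {6, 1, 4, 5, 3, 2} minus {3} = {6, 1, 4, 5, 2}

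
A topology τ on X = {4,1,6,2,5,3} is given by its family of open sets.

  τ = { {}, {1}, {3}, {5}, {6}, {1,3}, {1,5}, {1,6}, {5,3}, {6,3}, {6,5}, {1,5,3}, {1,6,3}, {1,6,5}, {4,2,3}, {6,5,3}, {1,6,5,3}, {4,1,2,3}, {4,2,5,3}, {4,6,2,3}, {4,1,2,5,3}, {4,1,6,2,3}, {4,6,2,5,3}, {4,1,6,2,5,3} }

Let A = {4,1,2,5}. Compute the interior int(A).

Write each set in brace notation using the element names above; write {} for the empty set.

interior: largest open inside A is {1,5} (from {}, {1}, {5}, {1,5})

{1,5}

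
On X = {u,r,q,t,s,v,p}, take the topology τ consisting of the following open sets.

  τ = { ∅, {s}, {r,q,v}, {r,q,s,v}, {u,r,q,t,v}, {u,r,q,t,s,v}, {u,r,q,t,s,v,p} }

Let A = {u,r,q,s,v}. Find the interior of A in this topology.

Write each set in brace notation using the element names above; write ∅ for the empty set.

{r,q,s,v}

open subsets of A: ∅, {s}, {r,q,v}, {r,q,s,v}; so int(A) = {r,q,s,v}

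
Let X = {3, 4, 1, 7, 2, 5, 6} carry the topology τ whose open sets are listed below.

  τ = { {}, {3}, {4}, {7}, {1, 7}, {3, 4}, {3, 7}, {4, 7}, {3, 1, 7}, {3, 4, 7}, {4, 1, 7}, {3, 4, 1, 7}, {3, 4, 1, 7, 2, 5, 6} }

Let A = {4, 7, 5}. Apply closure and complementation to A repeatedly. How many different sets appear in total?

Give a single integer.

X∖A={3, 1, 2, 6}, int(X∖A)={3}, hence cl(A)={4, 1, 7, 2, 5, 6}
Orbit (k=closure, c=complement):
  1. A     = {4, 7, 5}
  2. kA    = {4, 1, 7, 2, 5, 6}
  3. cA    = {3, 1, 2, 6}
  4. ckA   = {3}
  5. kcA   = {3, 1, 2, 5, 6}
  6. kckA  = {3, 2, 5, 6}
  7. ckcA  = {4, 7}
  8. ckckA = {4, 1, 7}
(closed under both — stop)

8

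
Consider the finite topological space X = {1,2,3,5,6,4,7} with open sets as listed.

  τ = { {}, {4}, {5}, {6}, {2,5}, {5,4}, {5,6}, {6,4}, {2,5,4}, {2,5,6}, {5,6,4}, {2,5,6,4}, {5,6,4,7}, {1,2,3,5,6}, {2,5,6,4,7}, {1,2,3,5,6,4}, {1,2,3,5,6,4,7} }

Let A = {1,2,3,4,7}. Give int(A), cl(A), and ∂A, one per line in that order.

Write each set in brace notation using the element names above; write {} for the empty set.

int(A) = {4}
cl(A)  = {1,2,3,4,7}
∂A     = {1,2,3,7}

U open, U⊆A: {}, {4}. int(A) = ⋃ = {4}
X∖A={5,6}, int(X∖A)={5,6}, hence cl(A)={1,2,3,4,7}
∂A: remove int from cl → {1,2,3,7}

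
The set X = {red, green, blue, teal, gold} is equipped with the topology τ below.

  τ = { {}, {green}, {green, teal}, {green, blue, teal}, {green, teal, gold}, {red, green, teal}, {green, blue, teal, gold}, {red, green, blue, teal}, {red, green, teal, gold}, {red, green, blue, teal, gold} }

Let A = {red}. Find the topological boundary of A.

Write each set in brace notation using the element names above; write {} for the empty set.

opens ⊆ A: {}; union → int = {}
complement {green, blue, teal, gold}; its interior {green, blue, teal, gold}; cl(A) = X∖{green, blue, teal, gold} = {red}
boundary = {red} ∖ {} = {red}

{red}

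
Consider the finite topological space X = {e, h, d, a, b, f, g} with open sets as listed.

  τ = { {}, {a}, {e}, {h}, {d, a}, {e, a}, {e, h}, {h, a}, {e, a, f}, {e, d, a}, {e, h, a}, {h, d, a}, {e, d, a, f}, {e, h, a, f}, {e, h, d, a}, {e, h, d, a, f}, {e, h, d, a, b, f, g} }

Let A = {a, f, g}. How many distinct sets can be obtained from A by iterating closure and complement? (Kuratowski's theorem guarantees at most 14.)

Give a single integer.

8

closure: X∖int(X∖A) = X∖{e, h} = {d, a, b, f, g}
Let k=closure and c=complement:
  1. A     = {a, f, g}
  2. kA    = {d, a, b, f, g}
  3. cA    = {e, h, d, b}
  4. ckA   = {e, h}
  5. kcA   = {e, h, d, b, f, g}
  6. kckA  = {e, h, b, f, g}
  7. ckcA  = {a}
  8. ckckA = {d, a}
— saturated at 8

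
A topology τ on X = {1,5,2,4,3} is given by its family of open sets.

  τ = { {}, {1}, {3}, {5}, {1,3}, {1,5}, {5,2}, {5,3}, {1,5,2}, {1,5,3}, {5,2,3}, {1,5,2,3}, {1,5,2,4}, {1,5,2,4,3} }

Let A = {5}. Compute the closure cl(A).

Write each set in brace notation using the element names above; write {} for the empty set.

{5,2,4}

X∖A={1,2,4,3}, int(X∖A)={1,3}, hence cl(A)={5,2,4}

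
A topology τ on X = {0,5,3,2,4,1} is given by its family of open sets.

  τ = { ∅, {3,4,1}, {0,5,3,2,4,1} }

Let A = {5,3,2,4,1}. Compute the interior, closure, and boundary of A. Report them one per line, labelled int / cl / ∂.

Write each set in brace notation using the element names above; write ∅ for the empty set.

interior: largest open inside A is {3,4,1} (from ∅, {3,4,1})
cl via duality: int({0}) = ∅, so X∖∅ = {0,5,3,2,4,1}
cl∖int = {0,5,2}

int(A) = {3,4,1}
cl(A)  = {0,5,3,2,4,1}
∂A     = {0,5,2}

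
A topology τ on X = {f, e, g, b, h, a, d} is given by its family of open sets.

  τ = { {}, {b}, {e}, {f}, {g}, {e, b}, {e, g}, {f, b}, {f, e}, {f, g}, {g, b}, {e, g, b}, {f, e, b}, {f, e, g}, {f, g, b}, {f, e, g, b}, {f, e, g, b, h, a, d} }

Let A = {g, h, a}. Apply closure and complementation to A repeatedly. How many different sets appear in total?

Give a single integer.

6

X∖A={f, e, b, d}, int(X∖A)={f, e, b}, hence cl(A)={g, h, a, d}
Orbit (k=closure, c=complement):
  1. A     = {g, h, a}
  2. kA    = {g, h, a, d}
  3. cA    = {f, e, b, d}
  4. ckA   = {f, e, b}
  5. kcA   = {f, e, b, h, a, d}
  6. ckcA  = {g}
(closed under both — stop)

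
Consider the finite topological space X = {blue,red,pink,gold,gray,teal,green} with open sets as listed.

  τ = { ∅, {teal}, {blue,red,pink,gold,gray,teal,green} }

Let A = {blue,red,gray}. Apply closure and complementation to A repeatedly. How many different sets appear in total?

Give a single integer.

6

cl via duality: int({pink,gold,teal,green}) = {teal}, so X∖{teal} = {blue,red,pink,gold,gray,green}
Write k for closure, c for complement:
  1. A     = {blue,red,gray}
  2. kA    = {blue,red,pink,gold,gray,green}
  3. cA    = {pink,gold,teal,green}
  4. ckA   = {teal}
  5. kcA   = {blue,red,pink,gold,gray,teal,green}
  6. ckcA  = ∅
applying k or c yields no new set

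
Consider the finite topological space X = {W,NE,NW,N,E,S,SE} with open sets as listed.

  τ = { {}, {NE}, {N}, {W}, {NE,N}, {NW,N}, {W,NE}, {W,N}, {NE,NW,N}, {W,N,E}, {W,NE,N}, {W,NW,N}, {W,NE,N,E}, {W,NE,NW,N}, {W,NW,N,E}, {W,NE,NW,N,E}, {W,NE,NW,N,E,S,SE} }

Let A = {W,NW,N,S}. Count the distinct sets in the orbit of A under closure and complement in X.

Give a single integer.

cl via duality: int({NE,E,SE}) = {NE}, so X∖{NE} = {W,NW,N,E,S,SE}
Write k for closure, c for complement:
  1. A     = {W,NW,N,S}
  2. kA    = {W,NW,N,E,S,SE}
  3. cA    = {NE,E,SE}
  4. ckA   = {NE}
  5. kcA   = {NE,E,S,SE}
  6. kckA  = {NE,S,SE}
  7. ckcA  = {W,NW,N}
  8. ckckA = {W,NW,N,E}
applying k or c yields no new set

8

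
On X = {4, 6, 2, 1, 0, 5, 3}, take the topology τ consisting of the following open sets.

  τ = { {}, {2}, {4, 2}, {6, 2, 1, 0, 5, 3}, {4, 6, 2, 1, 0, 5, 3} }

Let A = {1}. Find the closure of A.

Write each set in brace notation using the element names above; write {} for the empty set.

closure: X∖int(X∖A) = X∖{4, 2} = {6, 1, 0, 5, 3}

{6, 1, 0, 5, 3}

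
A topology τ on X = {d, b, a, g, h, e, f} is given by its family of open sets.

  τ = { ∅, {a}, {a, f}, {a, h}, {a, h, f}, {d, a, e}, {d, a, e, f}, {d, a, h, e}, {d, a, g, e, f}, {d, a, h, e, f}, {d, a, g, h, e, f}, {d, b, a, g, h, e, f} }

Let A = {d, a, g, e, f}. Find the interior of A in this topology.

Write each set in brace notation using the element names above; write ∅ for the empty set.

U open, U⊆A: ∅, {a}, {a, f}, {d, a, e}, {d, a, e, f}, {d, a, g, e, f}. int(A) = ⋃ = {d, a, g, e, f}

{d, a, g, e, f}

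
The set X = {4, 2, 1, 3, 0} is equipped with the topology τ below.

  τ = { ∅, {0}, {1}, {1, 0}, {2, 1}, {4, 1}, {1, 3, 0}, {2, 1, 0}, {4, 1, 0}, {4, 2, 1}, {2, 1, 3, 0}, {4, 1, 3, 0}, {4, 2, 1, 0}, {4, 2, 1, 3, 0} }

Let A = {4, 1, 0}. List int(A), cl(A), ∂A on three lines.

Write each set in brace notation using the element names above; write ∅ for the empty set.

opens ⊆ A: ∅, {0}, {1}, {4, 1}, {1, 0}, {4, 1, 0}; union → int = {4, 1, 0}
complement {2, 3}; its interior ∅; cl(A) = X∖∅ = {4, 2, 1, 3, 0}
boundary = {4, 2, 1, 3, 0} ∖ {4, 1, 0} = {2, 3}

int(A) = {4, 1, 0}
cl(A)  = {4, 2, 1, 3, 0}
∂A     = {2, 3}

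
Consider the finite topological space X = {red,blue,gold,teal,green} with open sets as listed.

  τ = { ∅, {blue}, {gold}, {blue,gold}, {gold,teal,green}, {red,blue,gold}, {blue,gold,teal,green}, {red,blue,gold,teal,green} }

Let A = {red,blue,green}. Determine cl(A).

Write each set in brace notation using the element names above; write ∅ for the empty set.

closure: X∖int(X∖A) = X∖{gold} = {red,blue,teal,green}

{red,blue,teal,green}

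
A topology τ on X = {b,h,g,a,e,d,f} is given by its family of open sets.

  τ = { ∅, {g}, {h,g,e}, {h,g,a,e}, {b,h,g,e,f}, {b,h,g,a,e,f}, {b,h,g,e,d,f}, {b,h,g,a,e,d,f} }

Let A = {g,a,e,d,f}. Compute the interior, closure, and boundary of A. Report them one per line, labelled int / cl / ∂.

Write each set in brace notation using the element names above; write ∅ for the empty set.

opens ⊆ A: ∅, {g}; union → int = {g}
complement {b,h}; its interior ∅; cl(A) = X∖∅ = {b,h,g,a,e,d,f}
boundary = {b,h,g,a,e,d,f} ∖ {g} = {b,h,a,e,d,f}

int(A) = {g}
cl(A)  = {b,h,g,a,e,d,f}
∂A     = {b,h,a,e,d,f}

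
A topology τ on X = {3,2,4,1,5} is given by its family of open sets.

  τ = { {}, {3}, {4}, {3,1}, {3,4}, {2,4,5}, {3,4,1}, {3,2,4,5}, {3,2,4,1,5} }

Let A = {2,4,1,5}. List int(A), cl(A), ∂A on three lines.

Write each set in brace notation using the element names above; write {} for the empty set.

int(A) = {2,4,5}
cl(A)  = {2,4,1,5}
∂A     = {1}

opens ⊆ A: {}, {4}, {2,4,5}; union → int = {2,4,5}
complement {3}; its interior {3}; cl(A) = X∖{3} = {2,4,1,5}
boundary = {2,4,1,5} ∖ {2,4,5} = {1}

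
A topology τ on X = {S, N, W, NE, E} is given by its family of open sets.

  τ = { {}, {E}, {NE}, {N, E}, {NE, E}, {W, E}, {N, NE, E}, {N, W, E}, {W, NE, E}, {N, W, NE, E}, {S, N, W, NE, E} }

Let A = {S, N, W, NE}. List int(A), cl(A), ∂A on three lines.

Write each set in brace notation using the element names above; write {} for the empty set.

int(A) = {NE}
cl(A)  = {S, N, W, NE}
∂A     = {S, N, W}

interior: largest open inside A is {NE} (from {}, {NE})
cl via duality: int({E}) = {E}, so X∖{E} = {S, N, W, NE}
cl∖int = {S, N, W}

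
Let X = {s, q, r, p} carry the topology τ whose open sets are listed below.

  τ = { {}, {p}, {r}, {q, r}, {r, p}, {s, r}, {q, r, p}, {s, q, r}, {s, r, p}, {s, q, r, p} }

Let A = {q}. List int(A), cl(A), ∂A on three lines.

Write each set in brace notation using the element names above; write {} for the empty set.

int(A) = {}
cl(A)  = {q}
∂A     = {q}

opens ⊆ A: {}; union → int = {}
complement {s, r, p}; its interior {s, r, p}; cl(A) = X∖{s, r, p} = {q}
boundary = {q} ∖ {} = {q}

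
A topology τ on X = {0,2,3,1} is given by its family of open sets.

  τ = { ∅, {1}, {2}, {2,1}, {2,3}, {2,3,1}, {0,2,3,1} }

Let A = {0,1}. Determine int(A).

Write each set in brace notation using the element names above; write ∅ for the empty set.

{1}

open subsets of A: ∅, {1}; so int(A) = {1}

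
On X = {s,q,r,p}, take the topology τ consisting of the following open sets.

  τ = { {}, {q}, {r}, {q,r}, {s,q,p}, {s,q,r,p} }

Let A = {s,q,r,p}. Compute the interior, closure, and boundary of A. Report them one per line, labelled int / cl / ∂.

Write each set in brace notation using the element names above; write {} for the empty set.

open subsets of A: {}, {q}, {r}, {q,r}, {s,q,p}, {s,q,r,p}; so int(A) = {s,q,r,p}
closure: X∖int(X∖A) = X∖{} = {s,q,r,p}
∂A = {s,q,r,p} minus {s,q,r,p} = {}

int(A) = {s,q,r,p}
cl(A)  = {s,q,r,p}
∂A     = {}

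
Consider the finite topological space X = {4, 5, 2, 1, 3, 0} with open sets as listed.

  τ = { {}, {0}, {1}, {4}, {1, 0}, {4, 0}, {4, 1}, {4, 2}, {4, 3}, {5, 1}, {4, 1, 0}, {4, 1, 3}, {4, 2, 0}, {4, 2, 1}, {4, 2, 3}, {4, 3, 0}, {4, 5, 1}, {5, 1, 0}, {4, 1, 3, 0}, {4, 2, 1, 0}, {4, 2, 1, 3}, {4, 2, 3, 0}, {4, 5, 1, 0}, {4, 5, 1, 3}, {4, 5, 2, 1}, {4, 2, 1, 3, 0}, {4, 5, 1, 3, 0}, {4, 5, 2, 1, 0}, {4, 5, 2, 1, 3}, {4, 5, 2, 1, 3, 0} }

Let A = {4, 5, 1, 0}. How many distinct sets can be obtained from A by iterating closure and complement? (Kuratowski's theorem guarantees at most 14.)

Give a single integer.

cl via duality: int({2, 3}) = {}, so X∖{} = {4, 5, 2, 1, 3, 0}
Write k for closure, c for complement:
  1. A     = {4, 5, 1, 0}
  2. kA    = {4, 5, 2, 1, 3, 0}
  3. cA    = {2, 3}
  4. ckA   = {}
applying k or c yields no new set

4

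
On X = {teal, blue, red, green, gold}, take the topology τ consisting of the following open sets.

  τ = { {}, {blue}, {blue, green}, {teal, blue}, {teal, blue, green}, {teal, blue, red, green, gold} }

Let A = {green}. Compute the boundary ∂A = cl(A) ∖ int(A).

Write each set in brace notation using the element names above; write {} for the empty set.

{red, green, gold}

opens ⊆ A: {}; union → int = {}
complement {teal, blue, red, gold}; its interior {teal, blue}; cl(A) = X∖{teal, blue} = {red, green, gold}
boundary = {red, green, gold} ∖ {} = {red, green, gold}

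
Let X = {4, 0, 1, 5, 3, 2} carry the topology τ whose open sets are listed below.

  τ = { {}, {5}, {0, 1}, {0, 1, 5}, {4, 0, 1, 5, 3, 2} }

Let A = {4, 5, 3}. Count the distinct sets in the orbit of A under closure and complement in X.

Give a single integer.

closure: X∖int(X∖A) = X∖{0, 1} = {4, 5, 3, 2}
Let k=closure and c=complement:
  1. A     = {4, 5, 3}
  2. kA    = {4, 5, 3, 2}
  3. cA    = {0, 1, 2}
  4. ckA   = {0, 1}
  5. kcA   = {4, 0, 1, 3, 2}
  6. ckcA  = {5}
— saturated at 6

6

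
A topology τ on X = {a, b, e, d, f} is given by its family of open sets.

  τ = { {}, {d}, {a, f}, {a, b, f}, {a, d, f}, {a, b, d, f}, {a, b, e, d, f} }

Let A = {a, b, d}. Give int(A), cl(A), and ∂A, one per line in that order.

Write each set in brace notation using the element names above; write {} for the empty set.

interior: largest open inside A is {d} (from {}, {d})
cl via duality: int({e, f}) = {}, so X∖{} = {a, b, e, d, f}
cl∖int = {a, b, e, f}

int(A) = {d}
cl(A)  = {a, b, e, d, f}
∂A     = {a, b, e, f}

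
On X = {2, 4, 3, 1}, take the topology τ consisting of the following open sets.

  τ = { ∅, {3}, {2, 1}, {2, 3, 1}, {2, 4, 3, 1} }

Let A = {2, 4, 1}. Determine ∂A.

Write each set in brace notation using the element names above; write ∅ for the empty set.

{4}

U open, U⊆A: ∅, {2, 1}. int(A) = ⋃ = {2, 1}
X∖A={3}, int(X∖A)={3}, hence cl(A)={2, 4, 1}
∂A: remove int from cl → {4}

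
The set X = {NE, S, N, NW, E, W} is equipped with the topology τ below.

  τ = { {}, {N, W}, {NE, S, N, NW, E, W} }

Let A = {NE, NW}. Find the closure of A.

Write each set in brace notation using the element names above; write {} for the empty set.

{NE, S, NW, E}

closure: X∖int(X∖A) = X∖{N, W} = {NE, S, NW, E}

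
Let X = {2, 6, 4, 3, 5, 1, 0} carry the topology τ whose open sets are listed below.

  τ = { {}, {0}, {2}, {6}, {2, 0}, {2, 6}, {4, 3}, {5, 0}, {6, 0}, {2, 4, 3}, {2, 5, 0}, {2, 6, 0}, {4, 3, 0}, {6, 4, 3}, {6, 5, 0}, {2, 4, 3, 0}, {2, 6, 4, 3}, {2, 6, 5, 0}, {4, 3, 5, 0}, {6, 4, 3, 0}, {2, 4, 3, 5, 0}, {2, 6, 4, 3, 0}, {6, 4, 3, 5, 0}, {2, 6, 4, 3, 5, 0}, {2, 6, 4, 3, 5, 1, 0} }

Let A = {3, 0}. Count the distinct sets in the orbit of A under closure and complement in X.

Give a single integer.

12

complement {2, 6, 4, 5, 1}; its interior {2, 6}; cl(A) = X∖{2, 6} = {4, 3, 5, 1, 0}
With k = closure, c = complement:
  1. A     = {3, 0}
  2. kA    = {4, 3, 5, 1, 0}
  3. cA    = {2, 6, 4, 5, 1}
  4. ckA   = {2, 6}
  5. kcA   = {2, 6, 4, 3, 5, 1}
  6. kckA  = {2, 6, 1}
  7. ckcA  = {0}
  8. ckckA = {4, 3, 5, 0}
  9. kckcA = {5, 1, 0}
  10. ckckcA = {2, 6, 4, 3}
  11. kckckcA = {2, 6, 4, 3, 1}
  12. ckckckcA = {5, 0}
k, c of each give nothing new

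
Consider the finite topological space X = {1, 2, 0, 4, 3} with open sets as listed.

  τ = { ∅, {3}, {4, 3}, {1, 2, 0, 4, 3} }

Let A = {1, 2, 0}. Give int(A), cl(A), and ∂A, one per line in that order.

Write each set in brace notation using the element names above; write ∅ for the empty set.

int(A) = ∅
cl(A)  = {1, 2, 0}
∂A     = {1, 2, 0}

U open, U⊆A: ∅. int(A) = ⋃ = ∅
X∖A={4, 3}, int(X∖A)={4, 3}, hence cl(A)={1, 2, 0}
∂A: remove int from cl → {1, 2, 0}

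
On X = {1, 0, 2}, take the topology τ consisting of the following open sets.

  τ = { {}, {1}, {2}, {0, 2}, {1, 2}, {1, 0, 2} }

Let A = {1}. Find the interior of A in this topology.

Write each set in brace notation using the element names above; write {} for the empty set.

{1}

U open, U⊆A: {}, {1}. int(A) = ⋃ = {1}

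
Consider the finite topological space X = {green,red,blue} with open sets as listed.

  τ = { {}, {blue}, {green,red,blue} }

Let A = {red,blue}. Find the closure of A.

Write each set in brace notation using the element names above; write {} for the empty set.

complement {green}; its interior {}; cl(A) = X∖{} = {green,red,blue}

{green,red,blue}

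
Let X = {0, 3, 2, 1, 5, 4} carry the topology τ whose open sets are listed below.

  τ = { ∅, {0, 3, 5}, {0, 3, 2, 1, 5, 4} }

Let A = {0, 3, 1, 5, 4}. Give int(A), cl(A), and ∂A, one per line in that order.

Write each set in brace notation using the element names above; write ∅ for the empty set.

interior: largest open inside A is {0, 3, 5} (from ∅, {0, 3, 5})
cl via duality: int({2}) = ∅, so X∖∅ = {0, 3, 2, 1, 5, 4}
cl∖int = {2, 1, 4}

int(A) = {0, 3, 5}
cl(A)  = {0, 3, 2, 1, 5, 4}
∂A     = {2, 1, 4}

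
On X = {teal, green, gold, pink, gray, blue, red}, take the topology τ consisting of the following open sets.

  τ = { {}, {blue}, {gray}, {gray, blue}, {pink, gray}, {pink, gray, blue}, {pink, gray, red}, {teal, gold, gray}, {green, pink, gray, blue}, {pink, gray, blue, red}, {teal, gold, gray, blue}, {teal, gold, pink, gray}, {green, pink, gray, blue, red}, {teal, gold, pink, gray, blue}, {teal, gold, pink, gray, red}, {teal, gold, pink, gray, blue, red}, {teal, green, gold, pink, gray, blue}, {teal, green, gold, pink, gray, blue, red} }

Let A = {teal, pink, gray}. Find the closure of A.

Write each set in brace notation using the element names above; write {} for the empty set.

X∖A={green, gold, blue, red}, int(X∖A)={blue}, hence cl(A)={teal, green, gold, pink, gray, red}

{teal, green, gold, pink, gray, red}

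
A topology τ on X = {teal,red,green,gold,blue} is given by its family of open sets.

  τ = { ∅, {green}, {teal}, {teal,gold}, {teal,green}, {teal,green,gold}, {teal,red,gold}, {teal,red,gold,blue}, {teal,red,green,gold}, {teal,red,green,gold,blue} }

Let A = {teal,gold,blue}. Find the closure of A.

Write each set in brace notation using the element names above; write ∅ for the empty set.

{teal,red,gold,blue}

cl via duality: int({red,green}) = {green}, so X∖{green} = {teal,red,gold,blue}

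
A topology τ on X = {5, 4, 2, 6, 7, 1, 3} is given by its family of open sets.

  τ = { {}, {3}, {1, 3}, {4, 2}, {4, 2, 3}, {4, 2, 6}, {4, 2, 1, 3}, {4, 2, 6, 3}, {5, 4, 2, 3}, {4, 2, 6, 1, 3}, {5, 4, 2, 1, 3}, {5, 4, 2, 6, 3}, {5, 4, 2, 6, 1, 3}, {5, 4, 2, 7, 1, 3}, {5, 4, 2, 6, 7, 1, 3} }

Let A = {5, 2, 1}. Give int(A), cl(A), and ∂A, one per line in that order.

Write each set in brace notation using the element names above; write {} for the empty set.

int(A) = {}
cl(A)  = {5, 4, 2, 6, 7, 1}
∂A     = {5, 4, 2, 6, 7, 1}

opens ⊆ A: {}; union → int = {}
complement {4, 6, 7, 3}; its interior {3}; cl(A) = X∖{3} = {5, 4, 2, 6, 7, 1}
boundary = {5, 4, 2, 6, 7, 1} ∖ {} = {5, 4, 2, 6, 7, 1}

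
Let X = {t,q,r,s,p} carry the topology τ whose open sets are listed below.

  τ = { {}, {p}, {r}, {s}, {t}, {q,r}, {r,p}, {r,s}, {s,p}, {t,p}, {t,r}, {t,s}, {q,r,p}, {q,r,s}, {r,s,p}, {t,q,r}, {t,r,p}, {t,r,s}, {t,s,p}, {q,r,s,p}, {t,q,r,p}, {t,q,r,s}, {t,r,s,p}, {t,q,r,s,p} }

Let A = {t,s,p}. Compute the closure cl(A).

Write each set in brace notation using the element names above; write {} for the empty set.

{t,s,p}

complement {q,r}; its interior {q,r}; cl(A) = X∖{q,r} = {t,s,p}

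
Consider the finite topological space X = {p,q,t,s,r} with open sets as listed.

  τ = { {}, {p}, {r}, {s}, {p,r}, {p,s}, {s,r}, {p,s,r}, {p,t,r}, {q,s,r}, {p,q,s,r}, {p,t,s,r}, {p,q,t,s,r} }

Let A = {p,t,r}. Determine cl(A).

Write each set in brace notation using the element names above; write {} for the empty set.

X∖A={q,s}, int(X∖A)={s}, hence cl(A)={p,q,t,r}

{p,q,t,r}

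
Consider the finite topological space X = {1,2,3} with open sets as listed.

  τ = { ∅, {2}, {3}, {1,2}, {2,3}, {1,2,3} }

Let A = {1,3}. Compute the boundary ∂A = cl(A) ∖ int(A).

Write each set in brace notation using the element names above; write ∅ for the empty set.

open subsets of A: ∅, {3}; so int(A) = {3}
closure: X∖int(X∖A) = X∖{2} = {1,3}
∂A = {1,3} minus {3} = {1}

{1}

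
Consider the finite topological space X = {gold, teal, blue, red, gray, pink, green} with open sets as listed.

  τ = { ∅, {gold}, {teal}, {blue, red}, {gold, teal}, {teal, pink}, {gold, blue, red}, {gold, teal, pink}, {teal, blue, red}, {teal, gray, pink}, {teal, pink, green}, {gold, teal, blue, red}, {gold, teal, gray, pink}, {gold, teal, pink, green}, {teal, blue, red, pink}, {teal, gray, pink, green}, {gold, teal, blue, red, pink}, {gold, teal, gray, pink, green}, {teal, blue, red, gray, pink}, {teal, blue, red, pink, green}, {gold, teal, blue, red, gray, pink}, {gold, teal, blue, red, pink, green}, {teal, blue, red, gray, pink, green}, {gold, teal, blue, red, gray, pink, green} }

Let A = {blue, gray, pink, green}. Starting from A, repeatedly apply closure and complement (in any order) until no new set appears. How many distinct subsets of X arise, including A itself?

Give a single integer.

closure: X∖int(X∖A) = X∖{gold, teal} = {blue, red, gray, pink, green}
Let k=closure and c=complement:
  1. A     = {blue, gray, pink, green}
  2. kA    = {blue, red, gray, pink, green}
  3. cA    = {gold, teal, red}
  4. ckA   = {gold, teal}
  5. kcA   = {gold, teal, blue, red, gray, pink, green}
  6. kckA  = {gold, teal, gray, pink, green}
  7. ckcA  = ∅
  8. ckckA = {blue, red}
— saturated at 8

8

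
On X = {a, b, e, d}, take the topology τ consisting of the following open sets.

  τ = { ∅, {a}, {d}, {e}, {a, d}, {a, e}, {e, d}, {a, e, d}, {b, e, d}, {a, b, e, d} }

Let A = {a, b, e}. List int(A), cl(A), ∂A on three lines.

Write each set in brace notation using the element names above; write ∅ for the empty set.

open subsets of A: ∅, {e}, {a}, {a, e}; so int(A) = {a, e}
closure: X∖int(X∖A) = X∖{d} = {a, b, e}
∂A = {a, b, e} minus {a, e} = {b}

int(A) = {a, e}
cl(A)  = {a, b, e}
∂A     = {b}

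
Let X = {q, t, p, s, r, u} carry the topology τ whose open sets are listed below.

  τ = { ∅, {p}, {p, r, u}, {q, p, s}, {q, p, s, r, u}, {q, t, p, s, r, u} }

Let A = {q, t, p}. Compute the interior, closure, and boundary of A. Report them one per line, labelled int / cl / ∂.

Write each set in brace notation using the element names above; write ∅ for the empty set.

int(A) = {p}
cl(A)  = {q, t, p, s, r, u}
∂A     = {q, t, s, r, u}

open subsets of A: ∅, {p}; so int(A) = {p}
closure: X∖int(X∖A) = X∖∅ = {q, t, p, s, r, u}
∂A = {q, t, p, s, r, u} minus {p} = {q, t, s, r, u}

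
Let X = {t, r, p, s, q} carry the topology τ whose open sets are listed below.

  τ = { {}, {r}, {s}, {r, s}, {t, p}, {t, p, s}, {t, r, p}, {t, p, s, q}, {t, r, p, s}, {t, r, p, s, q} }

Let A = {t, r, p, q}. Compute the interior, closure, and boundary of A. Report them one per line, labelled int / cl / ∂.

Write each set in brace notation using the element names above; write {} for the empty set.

interior: largest open inside A is {t, r, p} (from {}, {r}, {t, p}, {t, r, p})
cl via duality: int({s}) = {s}, so X∖{s} = {t, r, p, q}
cl∖int = {q}

int(A) = {t, r, p}
cl(A)  = {t, r, p, q}
∂A     = {q}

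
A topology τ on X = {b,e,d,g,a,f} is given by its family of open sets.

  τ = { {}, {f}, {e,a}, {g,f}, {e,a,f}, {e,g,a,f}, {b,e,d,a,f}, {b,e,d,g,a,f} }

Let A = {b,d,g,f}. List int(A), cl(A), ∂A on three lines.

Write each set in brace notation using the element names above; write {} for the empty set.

int(A) = {g,f}
cl(A)  = {b,d,g,f}
∂A     = {b,d}

U open, U⊆A: {}, {f}, {g,f}. int(A) = ⋃ = {g,f}
X∖A={e,a}, int(X∖A)={e,a}, hence cl(A)={b,d,g,f}
∂A: remove int from cl → {b,d}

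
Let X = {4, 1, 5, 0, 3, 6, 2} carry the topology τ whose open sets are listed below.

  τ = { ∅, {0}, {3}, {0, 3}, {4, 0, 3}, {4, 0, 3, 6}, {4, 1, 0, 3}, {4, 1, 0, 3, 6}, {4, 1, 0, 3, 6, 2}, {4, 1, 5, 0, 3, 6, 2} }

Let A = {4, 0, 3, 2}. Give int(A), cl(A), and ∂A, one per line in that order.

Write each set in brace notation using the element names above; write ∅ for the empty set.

opens ⊆ A: ∅, {0}, {3}, {0, 3}, {4, 0, 3}; union → int = {4, 0, 3}
complement {1, 5, 6}; its interior ∅; cl(A) = X∖∅ = {4, 1, 5, 0, 3, 6, 2}
boundary = {4, 1, 5, 0, 3, 6, 2} ∖ {4, 0, 3} = {1, 5, 6, 2}

int(A) = {4, 0, 3}
cl(A)  = {4, 1, 5, 0, 3, 6, 2}
∂A     = {1, 5, 6, 2}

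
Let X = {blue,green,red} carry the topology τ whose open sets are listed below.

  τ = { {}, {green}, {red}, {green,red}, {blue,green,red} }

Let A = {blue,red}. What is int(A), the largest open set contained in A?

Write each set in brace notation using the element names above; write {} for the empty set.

{red}

opens ⊆ A: {}, {red}; union → int = {red}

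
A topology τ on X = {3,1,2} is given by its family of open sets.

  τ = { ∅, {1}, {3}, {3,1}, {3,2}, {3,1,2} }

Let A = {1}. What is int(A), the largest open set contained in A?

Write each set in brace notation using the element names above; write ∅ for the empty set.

U open, U⊆A: ∅, {1}. int(A) = ⋃ = {1}

{1}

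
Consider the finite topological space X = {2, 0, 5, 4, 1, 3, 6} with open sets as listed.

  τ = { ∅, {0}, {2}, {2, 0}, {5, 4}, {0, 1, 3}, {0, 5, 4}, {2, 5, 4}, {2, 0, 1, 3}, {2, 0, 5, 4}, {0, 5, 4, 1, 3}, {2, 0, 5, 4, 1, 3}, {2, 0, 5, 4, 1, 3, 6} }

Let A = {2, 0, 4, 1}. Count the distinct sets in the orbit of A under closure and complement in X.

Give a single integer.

10

cl via duality: int({5, 3, 6}) = ∅, so X∖∅ = {2, 0, 5, 4, 1, 3, 6}
Write k for closure, c for complement:
  1. A     = {2, 0, 4, 1}
  2. kA    = {2, 0, 5, 4, 1, 3, 6}
  3. cA    = {5, 3, 6}
  4. ckA   = ∅
  5. kcA   = {5, 4, 1, 3, 6}
  6. ckcA  = {2, 0}
  7. kckcA = {2, 0, 1, 3, 6}
  8. ckckcA = {5, 4}
  9. kckckcA = {5, 4, 6}
  10. ckckckcA = {2, 0, 1, 3}
applying k or c yields no new set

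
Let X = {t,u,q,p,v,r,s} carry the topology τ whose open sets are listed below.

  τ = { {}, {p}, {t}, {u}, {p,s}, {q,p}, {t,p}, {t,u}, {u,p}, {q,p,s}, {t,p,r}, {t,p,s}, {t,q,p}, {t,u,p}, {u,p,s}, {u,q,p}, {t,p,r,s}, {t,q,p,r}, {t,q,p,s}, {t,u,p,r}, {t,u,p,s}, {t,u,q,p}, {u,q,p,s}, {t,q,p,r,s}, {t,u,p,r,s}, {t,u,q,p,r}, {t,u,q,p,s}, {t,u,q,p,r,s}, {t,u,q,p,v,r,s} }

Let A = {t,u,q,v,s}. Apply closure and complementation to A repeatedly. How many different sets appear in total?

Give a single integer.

complement {p,r}; its interior {p}; cl(A) = X∖{p} = {t,u,q,v,r,s}
With k = closure, c = complement:
  1. A     = {t,u,q,v,s}
  2. kA    = {t,u,q,v,r,s}
  3. cA    = {p,r}
  4. ckA   = {p}
  5. kcA   = {q,p,v,r,s}
  6. ckcA  = {t,u}
  7. kckcA = {t,u,v,r}
  8. ckckcA = {q,p,s}
k, c of each give nothing new

8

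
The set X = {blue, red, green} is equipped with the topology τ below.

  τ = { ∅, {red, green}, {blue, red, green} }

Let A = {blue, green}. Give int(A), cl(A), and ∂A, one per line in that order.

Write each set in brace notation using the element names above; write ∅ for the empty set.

interior: largest open inside A is ∅ (from ∅)
cl via duality: int({red}) = ∅, so X∖∅ = {blue, red, green}
cl∖int = {blue, red, green}

int(A) = ∅
cl(A)  = {blue, red, green}
∂A     = {blue, red, green}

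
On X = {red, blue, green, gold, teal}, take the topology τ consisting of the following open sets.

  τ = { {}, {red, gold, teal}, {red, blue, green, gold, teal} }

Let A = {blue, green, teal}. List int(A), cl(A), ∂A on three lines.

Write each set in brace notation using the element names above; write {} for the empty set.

opens ⊆ A: {}; union → int = {}
complement {red, gold}; its interior {}; cl(A) = X∖{} = {red, blue, green, gold, teal}
boundary = {red, blue, green, gold, teal} ∖ {} = {red, blue, green, gold, teal}

int(A) = {}
cl(A)  = {red, blue, green, gold, teal}
∂A     = {red, blue, green, gold, teal}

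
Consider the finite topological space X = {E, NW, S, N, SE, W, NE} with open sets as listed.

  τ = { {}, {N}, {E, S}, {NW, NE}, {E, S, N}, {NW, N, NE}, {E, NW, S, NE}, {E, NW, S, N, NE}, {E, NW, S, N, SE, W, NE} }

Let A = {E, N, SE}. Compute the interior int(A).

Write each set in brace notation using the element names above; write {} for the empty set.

{N}

U open, U⊆A: {}, {N}. int(A) = ⋃ = {N}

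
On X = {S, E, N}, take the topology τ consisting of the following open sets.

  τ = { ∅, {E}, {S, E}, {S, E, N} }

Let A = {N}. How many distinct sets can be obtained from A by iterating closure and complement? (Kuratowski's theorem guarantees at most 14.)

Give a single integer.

4

closure: X∖int(X∖A) = X∖{S, E} = {N}
Let k=closure and c=complement:
  1. A     = {N}
  2. cA    = {S, E}
  3. kcA   = {S, E, N}
  4. ckcA  = ∅
— saturated at 4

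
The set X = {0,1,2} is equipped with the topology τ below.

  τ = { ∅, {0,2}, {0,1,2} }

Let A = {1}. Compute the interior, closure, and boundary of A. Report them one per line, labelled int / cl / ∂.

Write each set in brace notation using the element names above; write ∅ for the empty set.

open subsets of A: ∅; so int(A) = ∅
closure: X∖int(X∖A) = X∖{0,2} = {1}
∂A = {1} minus ∅ = {1}

int(A) = ∅
cl(A)  = {1}
∂A     = {1}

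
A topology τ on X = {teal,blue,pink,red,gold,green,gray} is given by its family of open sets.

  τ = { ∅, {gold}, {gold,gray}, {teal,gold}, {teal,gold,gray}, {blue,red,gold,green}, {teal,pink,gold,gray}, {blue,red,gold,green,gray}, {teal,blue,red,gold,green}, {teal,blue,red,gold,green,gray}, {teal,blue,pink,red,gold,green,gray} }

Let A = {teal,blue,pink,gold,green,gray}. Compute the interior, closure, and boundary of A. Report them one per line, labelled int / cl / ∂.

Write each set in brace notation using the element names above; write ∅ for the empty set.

int(A) = {teal,pink,gold,gray}
cl(A)  = {teal,blue,pink,red,gold,green,gray}
∂A     = {blue,red,green}

open subsets of A: ∅, {gold}, {gold,gray}, {teal,gold}, {teal,gold,gray}, {teal,pink,gold,gray}; so int(A) = {teal,pink,gold,gray}
closure: X∖int(X∖A) = X∖∅ = {teal,blue,pink,red,gold,green,gray}
∂A = {teal,blue,pink,red,gold,green,gray} minus {teal,pink,gold,gray} = {blue,red,green}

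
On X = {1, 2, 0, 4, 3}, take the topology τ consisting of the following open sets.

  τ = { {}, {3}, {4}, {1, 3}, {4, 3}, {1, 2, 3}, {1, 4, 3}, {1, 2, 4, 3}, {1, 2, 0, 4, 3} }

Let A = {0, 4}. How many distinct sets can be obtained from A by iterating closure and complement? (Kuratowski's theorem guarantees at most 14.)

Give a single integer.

4

X∖A={1, 2, 3}, int(X∖A)={1, 2, 3}, hence cl(A)={0, 4}
Orbit (k=closure, c=complement):
  1. A     = {0, 4}
  2. cA    = {1, 2, 3}
  3. kcA   = {1, 2, 0, 3}
  4. ckcA  = {4}
(closed under both — stop)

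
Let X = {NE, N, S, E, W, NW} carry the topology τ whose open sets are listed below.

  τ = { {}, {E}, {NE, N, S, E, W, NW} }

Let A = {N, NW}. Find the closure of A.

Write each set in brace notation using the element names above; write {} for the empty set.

X∖A={NE, S, E, W}, int(X∖A)={E}, hence cl(A)={NE, N, S, W, NW}

{NE, N, S, W, NW}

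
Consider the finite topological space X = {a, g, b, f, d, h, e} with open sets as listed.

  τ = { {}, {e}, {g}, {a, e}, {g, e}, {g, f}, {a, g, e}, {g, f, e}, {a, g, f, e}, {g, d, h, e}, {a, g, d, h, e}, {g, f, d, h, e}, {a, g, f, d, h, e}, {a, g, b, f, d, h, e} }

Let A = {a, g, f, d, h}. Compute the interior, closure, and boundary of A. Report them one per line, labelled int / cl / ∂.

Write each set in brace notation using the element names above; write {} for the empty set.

int(A) = {g, f}
cl(A)  = {a, g, b, f, d, h}
∂A     = {a, b, d, h}

interior: largest open inside A is {g, f} (from {}, {g}, {g, f})
cl via duality: int({b, e}) = {e}, so X∖{e} = {a, g, b, f, d, h}
cl∖int = {a, b, d, h}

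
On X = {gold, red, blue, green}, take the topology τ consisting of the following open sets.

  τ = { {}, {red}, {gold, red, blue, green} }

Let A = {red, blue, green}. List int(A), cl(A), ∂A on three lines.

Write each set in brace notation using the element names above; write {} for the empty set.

U open, U⊆A: {}, {red}. int(A) = ⋃ = {red}
X∖A={gold}, int(X∖A)={}, hence cl(A)={gold, red, blue, green}
∂A: remove int from cl → {gold, blue, green}

int(A) = {red}
cl(A)  = {gold, red, blue, green}
∂A     = {gold, blue, green}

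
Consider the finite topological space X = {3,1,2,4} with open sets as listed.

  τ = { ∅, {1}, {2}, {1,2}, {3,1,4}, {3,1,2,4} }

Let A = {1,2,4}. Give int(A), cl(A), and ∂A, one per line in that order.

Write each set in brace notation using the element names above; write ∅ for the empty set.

interior: largest open inside A is {1,2} (from ∅, {2}, {1}, {1,2})
cl via duality: int({3}) = ∅, so X∖∅ = {3,1,2,4}
cl∖int = {3,4}

int(A) = {1,2}
cl(A)  = {3,1,2,4}
∂A     = {3,4}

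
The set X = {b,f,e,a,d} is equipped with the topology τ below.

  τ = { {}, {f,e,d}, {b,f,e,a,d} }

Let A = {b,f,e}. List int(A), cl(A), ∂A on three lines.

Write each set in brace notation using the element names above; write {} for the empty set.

open subsets of A: {}; so int(A) = {}
closure: X∖int(X∖A) = X∖{} = {b,f,e,a,d}
∂A = {b,f,e,a,d} minus {} = {b,f,e,a,d}

int(A) = {}
cl(A)  = {b,f,e,a,d}
∂A     = {b,f,e,a,d}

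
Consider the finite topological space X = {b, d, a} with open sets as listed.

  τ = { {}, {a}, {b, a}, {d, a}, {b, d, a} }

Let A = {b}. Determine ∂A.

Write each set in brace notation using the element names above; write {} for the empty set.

open subsets of A: {}; so int(A) = {}
closure: X∖int(X∖A) = X∖{d, a} = {b}
∂A = {b} minus {} = {b}

{b}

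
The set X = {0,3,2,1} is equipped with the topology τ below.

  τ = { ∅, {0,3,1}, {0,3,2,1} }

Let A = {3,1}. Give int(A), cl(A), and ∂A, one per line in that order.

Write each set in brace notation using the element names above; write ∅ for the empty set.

int(A) = ∅
cl(A)  = {0,3,2,1}
∂A     = {0,3,2,1}

opens ⊆ A: ∅; union → int = ∅
complement {0,2}; its interior ∅; cl(A) = X∖∅ = {0,3,2,1}
boundary = {0,3,2,1} ∖ ∅ = {0,3,2,1}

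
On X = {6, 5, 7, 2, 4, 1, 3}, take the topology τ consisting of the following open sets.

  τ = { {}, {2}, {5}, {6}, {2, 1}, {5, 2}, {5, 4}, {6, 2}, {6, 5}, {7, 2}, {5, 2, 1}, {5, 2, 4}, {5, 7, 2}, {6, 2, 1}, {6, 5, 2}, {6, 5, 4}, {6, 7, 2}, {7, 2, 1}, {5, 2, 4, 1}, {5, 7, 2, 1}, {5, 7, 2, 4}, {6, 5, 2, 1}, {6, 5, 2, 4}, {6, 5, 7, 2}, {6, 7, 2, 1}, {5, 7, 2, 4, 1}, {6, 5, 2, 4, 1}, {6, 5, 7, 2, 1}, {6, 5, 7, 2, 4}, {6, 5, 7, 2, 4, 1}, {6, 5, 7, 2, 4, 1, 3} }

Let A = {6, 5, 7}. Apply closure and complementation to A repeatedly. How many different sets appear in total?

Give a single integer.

closure: X∖int(X∖A) = X∖{2, 1} = {6, 5, 7, 4, 3}
Let k=closure and c=complement:
  1. A     = {6, 5, 7}
  2. kA    = {6, 5, 7, 4, 3}
  3. cA    = {2, 4, 1, 3}
  4. ckA   = {2, 1}
  5. kcA   = {7, 2, 4, 1, 3}
  6. kckA  = {7, 2, 1, 3}
  7. ckcA  = {6, 5}
  8. ckckA = {6, 5, 4}
  9. kckcA = {6, 5, 4, 3}
  10. ckckcA = {7, 2, 1}
— saturated at 10

10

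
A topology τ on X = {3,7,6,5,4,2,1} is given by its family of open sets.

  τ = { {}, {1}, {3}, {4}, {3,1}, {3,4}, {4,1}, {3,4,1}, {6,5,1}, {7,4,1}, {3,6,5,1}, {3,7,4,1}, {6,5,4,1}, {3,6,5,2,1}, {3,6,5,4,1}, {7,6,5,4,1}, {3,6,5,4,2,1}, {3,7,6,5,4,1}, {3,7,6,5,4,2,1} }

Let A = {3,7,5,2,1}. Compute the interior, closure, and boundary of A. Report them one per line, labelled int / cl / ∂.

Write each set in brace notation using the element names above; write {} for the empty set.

int(A) = {3,1}
cl(A)  = {3,7,6,5,2,1}
∂A     = {7,6,5,2}

U open, U⊆A: {}, {1}, {3}, {3,1}. int(A) = ⋃ = {3,1}
X∖A={6,4}, int(X∖A)={4}, hence cl(A)={3,7,6,5,2,1}
∂A: remove int from cl → {7,6,5,2}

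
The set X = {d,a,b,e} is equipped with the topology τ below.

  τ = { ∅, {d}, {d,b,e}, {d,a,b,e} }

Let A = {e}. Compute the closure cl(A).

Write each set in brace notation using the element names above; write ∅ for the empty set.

closure: X∖int(X∖A) = X∖{d} = {a,b,e}

{a,b,e}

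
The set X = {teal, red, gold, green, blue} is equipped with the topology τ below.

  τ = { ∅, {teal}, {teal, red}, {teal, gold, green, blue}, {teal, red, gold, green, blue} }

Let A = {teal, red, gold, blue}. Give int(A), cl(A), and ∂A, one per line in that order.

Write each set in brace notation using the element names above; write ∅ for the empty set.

int(A) = {teal, red}
cl(A)  = {teal, red, gold, green, blue}
∂A     = {gold, green, blue}

open subsets of A: ∅, {teal}, {teal, red}; so int(A) = {teal, red}
closure: X∖int(X∖A) = X∖∅ = {teal, red, gold, green, blue}
∂A = {teal, red, gold, green, blue} minus {teal, red} = {gold, green, blue}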